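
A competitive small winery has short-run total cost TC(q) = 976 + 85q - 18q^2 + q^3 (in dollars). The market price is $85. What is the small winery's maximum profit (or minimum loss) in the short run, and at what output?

Profit = -$112 at q = 12

AVC = 85 - 18q + q^2; min AVC = $4 at q = 9. Since P = $85 ≥ min AVC, the firm produces.
With MC = 85 - 36q + 3q^2, P = MC on the upward-sloping part at q* = 12.
TR = 85·12 = 1020. TC = 976 + 156 = 1132. Profit = 1020 − 1132 = -$112.
By producing, the firm covers all variable cost plus $864 of fixed cost; shutting down would lose the full $976.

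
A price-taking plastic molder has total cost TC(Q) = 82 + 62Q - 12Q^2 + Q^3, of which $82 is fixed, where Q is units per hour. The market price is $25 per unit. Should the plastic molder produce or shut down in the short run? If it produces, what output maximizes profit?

Shut down

Strip out fixed cost: VC = 62Q - 12Q^2 + Q^3. Then AVC = 62 - 12Q + Q^2 and MC = 62 - 24Q + 3Q^2.
The AVC parabola has its vertex at Q = 12/2 = 6, where AVC = 62 - 12·6 + 6^2 = $26.
With P < min AVC ($25 < $26), every unit sold adds to the loss.
Shutting down limits the loss to fixed cost, $82.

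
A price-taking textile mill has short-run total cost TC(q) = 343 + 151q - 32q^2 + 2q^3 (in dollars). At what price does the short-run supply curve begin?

$23 per unit

The firm shuts down when price falls below the minimum of average variable cost. AVC = VC/q = 151 - 32q + 2q^2.
dAVC/dq = -32 + 4q = 0 gives q = 8. min AVC = 151 - 32·8 + 2·8^2 = 23.
The firm shuts down for any P below $23.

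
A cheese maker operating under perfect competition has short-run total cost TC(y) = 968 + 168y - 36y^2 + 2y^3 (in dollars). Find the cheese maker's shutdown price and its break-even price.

Shutdown price = min AVC. AVC = 168 - 36y + 2y^2, with vertex at y = 9 and minimum $6.
ATC = 968/y + 168 - 36y + 2y^2. Setting dATC/dy = −968/y^2 − 36 + 4y = 0 gives y = 11 (since 4·11^3 − 36·11^2 = 968).
min ATC = 968/11 + 168 − 36·11 + 2·11^2 = $102. That is the break-even price.
For $6 ≤ P < $102 the firm produces at a loss; below $6 it shuts down.

Shutdown price = $6; break-even price = $102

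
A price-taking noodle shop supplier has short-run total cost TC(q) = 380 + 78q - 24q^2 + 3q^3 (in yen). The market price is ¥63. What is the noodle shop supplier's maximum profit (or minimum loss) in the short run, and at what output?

Profit = -¥230 at q = 5

AVC = 78 - 24q + 3q^2; min AVC = ¥30 at q = 4. Since P = ¥63 ≥ min AVC, the firm produces.
MC = 78 - 48q + 9q^2. Setting P = MC and taking the root on the rising branch gives q* = 5.
TR = 63·5 = 315. TC = 380 + 165 = 545. Profit = 315 − 545 = -¥230.
Shutting down would mean losing the fixed cost of ¥380, so operating at a loss of ¥230 is better by ¥150.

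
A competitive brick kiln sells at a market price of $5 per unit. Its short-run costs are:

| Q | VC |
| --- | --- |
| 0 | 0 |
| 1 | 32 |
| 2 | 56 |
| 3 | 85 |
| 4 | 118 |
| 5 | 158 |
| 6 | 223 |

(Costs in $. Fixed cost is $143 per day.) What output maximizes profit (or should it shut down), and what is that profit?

Q = 0 (shut down); profit = -$143

Profit at each row (π = 5Q − TC): Q=0: -143; Q=1: -170; Q=2: -189; Q=3: -213; Q=4: -241; Q=5: -276; Q=6: -336.
Profit is highest at Q = 0. Equivalently, the lowest AVC in the table is 56/2 ≈ $28 at Q = 2, and P = $5 falls below it — price never covers variable cost, so the firm shuts down and loses only its fixed cost.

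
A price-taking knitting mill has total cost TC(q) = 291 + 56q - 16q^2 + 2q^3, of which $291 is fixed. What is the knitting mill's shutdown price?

$24 per unit

The firm shuts down when price falls below the minimum of average variable cost. AVC = VC/q = 56 - 16q + 2q^2.
At the minimum of AVC, MC = AVC. MC = 56 - 32q + 6q^2; setting MC = AVC gives 4q^2 - 16q = 0, so q = 4. min AVC = 24.
The firm shuts down for any P below $24.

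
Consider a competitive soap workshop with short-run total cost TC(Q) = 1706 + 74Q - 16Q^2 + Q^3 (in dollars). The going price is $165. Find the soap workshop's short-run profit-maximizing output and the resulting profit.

Profit = -$16 at Q = 13

AVC = 74 - 16Q + Q^2 has its minimum $10 at Q = 8; price $165 clears that bar, so the firm operates.
MC = 74 - 32Q + 3Q^2. Setting P = MC and taking the root on the rising branch gives Q* = 13.
TR = 165·13 = 2145. TC = 1706 + 455 = 2161. Profit = 2145 − 2161 = -$16.
That loss of $16 beats the $1706 the firm would lose by shutting down; producing recovers $1690 of fixed cost.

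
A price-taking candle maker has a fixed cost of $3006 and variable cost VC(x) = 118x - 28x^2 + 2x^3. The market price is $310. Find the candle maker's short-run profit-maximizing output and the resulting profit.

AVC = 118 - 28x + 2x^2 has its minimum $20 at x = 7; price $310 clears that bar, so the firm operates.
MC = 118 - 56x + 6x^2. Setting P = MC and taking the root on the rising branch gives x* = 12.
TR = 310·12 = 3720. TC = 3006 + 840 = 3846. Profit = 3720 − 3846 = -$126.
By producing, the firm covers all variable cost plus $2880 of fixed cost; shutting down would lose the full $3006.

Profit = -$126 at x = 12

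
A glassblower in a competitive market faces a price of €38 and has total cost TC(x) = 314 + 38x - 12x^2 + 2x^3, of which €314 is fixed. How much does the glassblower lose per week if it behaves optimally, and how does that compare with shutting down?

AVC = 38 - 12x + 2x^2; min AVC = €20 at x = 3. Since P = €38 ≥ min AVC, the firm produces.
MC = 38 - 24x + 6x^2. Setting P = MC and taking the root on the rising branch gives x* = 4.
TR = 38·4 = 152. TC = 314 + 88 = 402. Profit = 152 − 402 = -€250.
By producing, the firm covers all variable cost plus €64 of fixed cost; shutting down would lose the full €314.

Profit = -€250 at x = 4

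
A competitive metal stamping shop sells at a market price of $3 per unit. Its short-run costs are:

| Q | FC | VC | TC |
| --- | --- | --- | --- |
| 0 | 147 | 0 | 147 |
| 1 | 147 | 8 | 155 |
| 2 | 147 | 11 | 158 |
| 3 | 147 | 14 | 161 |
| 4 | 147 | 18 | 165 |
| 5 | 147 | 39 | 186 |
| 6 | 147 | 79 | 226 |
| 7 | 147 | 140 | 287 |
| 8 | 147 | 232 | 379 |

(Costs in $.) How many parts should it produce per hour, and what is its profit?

Q = 0 (shut down); profit = -$147

Compute π = P·Q − TC at each output: Q=0: -147; Q=1: -152; Q=2: -152; Q=3: -152; Q=4: -153; Q=5: -171; Q=6: -208; Q=7: -266; Q=8: -355.
Profit is highest at Q = 0. Equivalently, the lowest AVC in the table is 18/4 ≈ $4.50 at Q = 4, and P = $3 falls below it — price never covers variable cost, so the firm shuts down and loses only its fixed cost.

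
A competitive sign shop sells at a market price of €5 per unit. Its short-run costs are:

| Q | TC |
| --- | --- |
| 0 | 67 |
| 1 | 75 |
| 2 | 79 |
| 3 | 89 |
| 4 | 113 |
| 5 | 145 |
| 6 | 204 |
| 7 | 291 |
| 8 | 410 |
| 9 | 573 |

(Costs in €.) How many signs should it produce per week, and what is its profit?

Profit at each row (π = 5Q − TC): Q=0: -67; Q=1: -70; Q=2: -69; Q=3: -74; Q=4: -93; Q=5: -120; Q=6: -174; Q=7: -256; Q=8: -370; Q=9: -528.
Profit is highest at Q = 0. Equivalently, the lowest AVC in the table is 12/2 ≈ €6 at Q = 2, and P = €5 falls below it — price never covers variable cost, so the firm shuts down and loses only its fixed cost.

Q = 0 (shut down); profit = -€67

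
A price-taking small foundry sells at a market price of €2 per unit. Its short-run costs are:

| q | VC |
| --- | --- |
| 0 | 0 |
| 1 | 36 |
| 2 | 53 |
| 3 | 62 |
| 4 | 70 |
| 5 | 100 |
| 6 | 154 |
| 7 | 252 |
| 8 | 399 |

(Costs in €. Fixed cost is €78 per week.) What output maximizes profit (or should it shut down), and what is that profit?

Profit at each row (π = 2q − TC): q=0: -78; q=1: -112; q=2: -127; q=3: -134; q=4: -140; q=5: -168; q=6: -220; q=7: -316; q=8: -461.
Profit is highest at q = 0. Equivalently, the lowest AVC in the table is 70/4 ≈ €17.50 at q = 4, and P = €2 falls below it — price never covers variable cost, so the firm shuts down and loses only its fixed cost.

q = 0 (shut down); profit = -€78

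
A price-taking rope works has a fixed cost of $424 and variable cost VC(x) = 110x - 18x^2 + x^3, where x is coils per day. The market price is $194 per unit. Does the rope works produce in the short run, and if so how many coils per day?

Variable cost is VC = 110x - 18x^2 + x^3, so AVC = VC/x = 110 - 18x + x^2 and MC = dTC/dx = 110 - 36x + 3x^2.
AVC is minimized where dAVC/dx = -18 + 2x = 0, at x = 9; min AVC = 110 - 18·9 + 9^2 = $29.
Since P = $194 ≥ min AVC = $29, price covers variable cost and the firm should produce.
P = MC gives -84 - 36x + 3x^2 = 0, with roots -2 and 14. Take the larger (rising MC): x* = 14.
Check: AVC at x = 14 is $54 ≤ P, so revenue covers variable cost.
Profit = P·x − TC = 194·14 − 1180 = $1536.

Produce at x = 14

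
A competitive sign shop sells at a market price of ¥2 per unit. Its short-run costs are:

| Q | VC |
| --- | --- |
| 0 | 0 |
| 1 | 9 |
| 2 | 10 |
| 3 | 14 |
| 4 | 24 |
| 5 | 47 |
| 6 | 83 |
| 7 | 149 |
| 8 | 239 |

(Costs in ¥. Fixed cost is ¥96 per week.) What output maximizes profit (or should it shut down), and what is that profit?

Q = 0 (shut down); profit = -¥96

Tabulate TR − TC: Q=0: -96; Q=1: -103; Q=2: -102; Q=3: -104; Q=4: -112; Q=5: -133; Q=6: -167; Q=7: -231; Q=8: -319.
Profit is highest at Q = 0. Equivalently, the lowest AVC in the table is 14/3 ≈ ¥4.67 at Q = 3, and P = ¥2 falls below it — price never covers variable cost, so the firm shuts down and loses only its fixed cost.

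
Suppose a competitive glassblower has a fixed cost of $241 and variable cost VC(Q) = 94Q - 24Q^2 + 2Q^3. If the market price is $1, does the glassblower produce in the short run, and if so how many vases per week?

Shut down

Strip out fixed cost: VC = 94Q - 24Q^2 + 2Q^3. Then AVC = 94 - 24Q + 2Q^2 and MC = 94 - 48Q + 6Q^2.
AVC is minimized where dAVC/dQ = -24 + 4Q = 0, at Q = 6; min AVC = 94 - 24·6 + 2·6^2 = $22.
With P < min AVC ($1 < $22), every unit sold adds to the loss.
Best response: produce nothing and absorb the $241 fixed cost.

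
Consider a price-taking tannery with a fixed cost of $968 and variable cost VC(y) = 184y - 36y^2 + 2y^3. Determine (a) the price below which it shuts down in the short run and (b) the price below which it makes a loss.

Shutdown price = $22; break-even price = $118

AVC = 184 - 36y + 2y^2; minimized at y = 9, giving min AVC = $22. That is the shutdown price.
ATC = 968/y + 184 - 36y + 2y^2. Setting dATC/dy = −968/y^2 − 36 + 4y = 0 gives y = 11 (since 4·11^3 − 36·11^2 = 968).
min ATC = 968/11 + 184 − 36·11 + 2·11^2 = $118. That is the break-even price.
For $22 ≤ P < $118 the firm produces at a loss; below $22 it shuts down.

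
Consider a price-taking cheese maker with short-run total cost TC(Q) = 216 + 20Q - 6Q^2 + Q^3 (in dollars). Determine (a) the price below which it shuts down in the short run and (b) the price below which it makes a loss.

Shutdown price = $11; break-even price = $56

AVC = 20 - 6Q + Q^2; minimized at Q = 3, giving min AVC = $11. That is the shutdown price.
ATC = 216/Q + 20 - 6Q + Q^2. Setting dATC/dQ = −216/Q^2 − 6 + 2Q = 0 gives Q = 6 (since 2·6^3 − 6·6^2 = 216).
min ATC = 216/6 + 20 − 6·6 + 6^2 = $56. That is the break-even price.
Between these two prices the firm operates at a loss; above $56 it earns a profit.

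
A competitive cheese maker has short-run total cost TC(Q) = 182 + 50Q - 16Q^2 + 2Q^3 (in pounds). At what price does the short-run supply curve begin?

The firm shuts down when price falls below the minimum of average variable cost. AVC = VC/Q = 50 - 16Q + 2Q^2.
dAVC/dQ = -16 + 4Q = 0 gives Q = 4. min AVC = 50 - 16·4 + 2·4^2 = 18.
The firm shuts down for any P below £18.

£18 per unit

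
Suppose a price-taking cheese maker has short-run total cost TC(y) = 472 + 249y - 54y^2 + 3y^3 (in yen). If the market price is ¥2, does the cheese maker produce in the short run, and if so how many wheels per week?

Strip out fixed cost: VC = 249y - 54y^2 + 3y^3. Then AVC = 249 - 54y + 3y^2 and MC = 249 - 108y + 9y^2.
The AVC parabola has its vertex at y = 54/6 = 9, where AVC = 249 - 54·9 + 3·9^2 = ¥6.
With P < min AVC (¥2 < ¥6), every unit sold adds to the loss.
Shutting down limits the loss to fixed cost, ¥472.

Shut down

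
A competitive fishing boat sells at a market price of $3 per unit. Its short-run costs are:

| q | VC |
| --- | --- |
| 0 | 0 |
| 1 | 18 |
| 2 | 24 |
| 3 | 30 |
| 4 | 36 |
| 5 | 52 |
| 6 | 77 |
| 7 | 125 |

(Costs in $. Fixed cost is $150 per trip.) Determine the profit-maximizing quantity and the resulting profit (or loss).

Tabulate TR − TC: q=0: -150; q=1: -165; q=2: -168; q=3: -171; q=4: -174; q=5: -187; q=6: -209; q=7: -254.
Profit is highest at q = 0. Equivalently, the lowest AVC in the table is 36/4 ≈ $9 at q = 4, and P = $3 falls below it — price never covers variable cost, so the firm shuts down and loses only its fixed cost.

q = 0 (shut down); profit = -$150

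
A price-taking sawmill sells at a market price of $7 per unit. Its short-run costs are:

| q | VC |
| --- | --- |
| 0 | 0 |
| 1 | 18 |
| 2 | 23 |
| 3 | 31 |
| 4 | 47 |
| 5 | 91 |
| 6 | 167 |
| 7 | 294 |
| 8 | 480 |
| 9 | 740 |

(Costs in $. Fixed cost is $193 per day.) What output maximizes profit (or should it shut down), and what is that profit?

Tabulate TR − TC: q=0: -193; q=1: -204; q=2: -202; q=3: -203; q=4: -212; q=5: -249; q=6: -318; q=7: -438; q=8: -617; q=9: -870.
Profit is highest at q = 0. Equivalently, the lowest AVC in the table is 31/3 ≈ $10.33 at q = 3, and P = $7 falls below it — price never covers variable cost, so the firm shuts down and loses only its fixed cost.

q = 0 (shut down); profit = -$193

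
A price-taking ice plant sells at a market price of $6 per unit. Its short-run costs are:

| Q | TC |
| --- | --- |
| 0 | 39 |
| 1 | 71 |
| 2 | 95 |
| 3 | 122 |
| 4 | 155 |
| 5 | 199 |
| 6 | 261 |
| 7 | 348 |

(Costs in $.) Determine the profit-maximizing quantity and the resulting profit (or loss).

Profit at each row (π = 6Q − TC): Q=0: -39; Q=1: -65; Q=2: -83; Q=3: -104; Q=4: -131; Q=5: -169; Q=6: -225; Q=7: -306.
Profit is highest at Q = 0. Equivalently, the lowest AVC in the table is 83/3 ≈ $27.67 at Q = 3, and P = $6 falls below it — price never covers variable cost, so the firm shuts down and loses only its fixed cost.

Q = 0 (shut down); profit = -$39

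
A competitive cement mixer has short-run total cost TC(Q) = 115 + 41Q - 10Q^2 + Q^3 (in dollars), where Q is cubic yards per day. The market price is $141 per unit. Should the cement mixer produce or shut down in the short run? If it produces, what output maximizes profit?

From TC, MC = TC'(Q) = 41 - 20Q + 3Q^2 and AVC = VC/Q = 41 - 10Q + Q^2.
The AVC parabola has its vertex at Q = 10/2 = 5, where AVC = 41 - 10·5 + 5^2 = $16.
Because $141 ≥ $16, revenue can cover variable cost; the firm operates.
P = MC gives -100 - 20Q + 3Q^2 = 0, with roots -10/3 and 10. Take the larger (rising MC): Q* = 10.
Check: AVC at Q = 10 is $41 ≤ P, so revenue covers variable cost.
Profit = P·Q − TC = 141·10 − 525 = $885.

Produce at Q = 10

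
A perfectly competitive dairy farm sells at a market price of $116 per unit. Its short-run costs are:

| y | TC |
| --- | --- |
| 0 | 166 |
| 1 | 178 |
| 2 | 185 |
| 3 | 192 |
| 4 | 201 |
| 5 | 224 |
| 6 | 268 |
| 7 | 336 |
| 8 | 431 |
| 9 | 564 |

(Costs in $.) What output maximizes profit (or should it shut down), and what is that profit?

Tabulate TR − TC: y=0: -166; y=1: -62; y=2: 47; y=3: 156; y=4: 263; y=5: 356; y=6: 428; y=7: 476; y=8: 497; y=9: 480.
Profit is maximized at y = 8. AVC there is 265/8 = $33.12 ≤ P, so producing beats shutting down (which would give -$166).

y = 8; profit = $497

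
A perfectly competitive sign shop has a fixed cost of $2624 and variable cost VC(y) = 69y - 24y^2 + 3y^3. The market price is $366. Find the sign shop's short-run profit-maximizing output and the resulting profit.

AVC = 69 - 24y + 3y^2; min AVC = $21 at y = 4. Since P = $366 ≥ min AVC, the firm produces.
MC = 69 - 48y + 9y^2. Setting P = MC and taking the root on the rising branch gives y* = 9.
TR = 366·9 = 3294. TC = 2624 + 864 = 3488. Profit = 3294 − 3488 = -$194.
That loss of $194 beats the $2624 the firm would lose by shutting down; producing recovers $2430 of fixed cost.

Profit = -$194 at y = 9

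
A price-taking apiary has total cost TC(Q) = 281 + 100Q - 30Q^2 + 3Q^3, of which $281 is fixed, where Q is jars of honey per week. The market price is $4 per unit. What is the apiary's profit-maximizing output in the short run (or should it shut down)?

Variable cost is VC = 100Q - 30Q^2 + 3Q^3, so AVC = VC/Q = 100 - 30Q + 3Q^2 and MC = dTC/dQ = 100 - 60Q + 9Q^2.
AVC hits its minimum where MC = AVC, at Q = 5, giving min AVC = 100 - 30·5 + 3·5^2 = $25.
With P < min AVC ($4 < $25), every unit sold adds to the loss.
Shutting down limits the loss to fixed cost, $281.

Shut down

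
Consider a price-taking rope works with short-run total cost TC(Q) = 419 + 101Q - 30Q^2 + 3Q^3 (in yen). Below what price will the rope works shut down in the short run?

¥26 per unit

The firm shuts down when price falls below the minimum of average variable cost. AVC = VC/Q = 101 - 30Q + 3Q^2.
At the minimum of AVC, MC = AVC. MC = 101 - 60Q + 9Q^2; setting MC = AVC gives 6Q^2 - 30Q = 0, so Q = 5. min AVC = 26.
For P < ¥26 the firm produces nothing.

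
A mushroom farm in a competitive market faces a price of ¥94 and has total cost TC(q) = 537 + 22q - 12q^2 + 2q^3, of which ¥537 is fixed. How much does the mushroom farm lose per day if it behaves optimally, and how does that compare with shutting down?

Profit = -¥105 at q = 6

AVC = 22 - 12q + 2q^2 has its minimum ¥4 at q = 3; price ¥94 clears that bar, so the firm operates.
With MC = 22 - 24q + 6q^2, P = MC on the upward-sloping part at q* = 6.
TR = 94·6 = 564. TC = 537 + 132 = 669. Profit = 564 − 669 = -¥105.
Shutting down would mean losing the fixed cost of ¥537, so operating at a loss of ¥105 is better by ¥432.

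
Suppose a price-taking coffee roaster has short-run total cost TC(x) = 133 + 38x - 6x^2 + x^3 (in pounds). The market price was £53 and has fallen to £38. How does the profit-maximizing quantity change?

MC = 38 - 12x + 3x^2; the shutdown threshold is min AVC = £29 (at x = 3).
With P = £53 above the shutdown price, P = MC gives x = 5.
At P = £38 ≥ min AVC, set P = MC: x = 4. The firm stays open but cuts output.

Output falls from 5 to 4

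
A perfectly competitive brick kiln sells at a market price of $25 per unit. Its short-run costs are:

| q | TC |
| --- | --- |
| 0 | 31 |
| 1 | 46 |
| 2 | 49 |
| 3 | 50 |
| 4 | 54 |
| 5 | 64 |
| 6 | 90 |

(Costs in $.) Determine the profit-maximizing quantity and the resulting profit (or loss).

q = 5; profit = $61

Tabulate TR − TC: q=0: -31; q=1: -21; q=2: 1; q=3: 25; q=4: 46; q=5: 61; q=6: 60.
Profit is maximized at q = 5. AVC there is 33/5 = $6.60 ≤ P, so producing beats shutting down (which would give -$31).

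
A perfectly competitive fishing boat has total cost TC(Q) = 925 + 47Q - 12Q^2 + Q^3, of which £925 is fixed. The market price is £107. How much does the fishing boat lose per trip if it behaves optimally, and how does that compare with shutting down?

Profit = -£125 at Q = 10

AVC = 47 - 12Q + Q^2 has its minimum £11 at Q = 6; price £107 clears that bar, so the firm operates.
With MC = 47 - 24Q + 3Q^2, P = MC on the upward-sloping part at Q* = 10.
TR = 107·10 = 1070. TC = 925 + 270 = 1195. Profit = 1070 − 1195 = -£125.
Shutting down would mean losing the fixed cost of £925, so operating at a loss of £125 is better by £800.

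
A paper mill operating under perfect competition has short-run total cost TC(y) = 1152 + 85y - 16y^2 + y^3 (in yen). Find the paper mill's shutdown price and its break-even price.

Shutdown price = ¥21; break-even price = ¥133

Shutdown price = min AVC. AVC = 85 - 16y + y^2, with vertex at y = 8 and minimum ¥21.
ATC = 1152/y + 85 - 16y + y^2. Setting dATC/dy = −1152/y^2 − 16 + 2y = 0 gives y = 12 (since 2·12^3 − 16·12^2 = 1152).
min ATC = 1152/12 + 85 − 16·12 + 12^2 = ¥133. That is the break-even price.
Between these two prices the firm operates at a loss; above ¥133 it earns a profit.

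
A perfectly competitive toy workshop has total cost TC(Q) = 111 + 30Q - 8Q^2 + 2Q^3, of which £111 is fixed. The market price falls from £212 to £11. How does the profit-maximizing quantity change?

Output falls from 7 to 0 (the firm shuts down)

MC = 30 - 16Q + 6Q^2; the shutdown threshold is min AVC = £22 (at Q = 2).
At P = £212 ≥ min AVC, set P = MC on the rising branch: Q = 7.
At P = £11 < min AVC = £22, price no longer covers variable cost at any output, so the firm shuts down: Q = 0.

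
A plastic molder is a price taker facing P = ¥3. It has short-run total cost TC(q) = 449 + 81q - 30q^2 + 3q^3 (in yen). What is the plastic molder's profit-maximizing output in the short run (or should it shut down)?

Shut down

Variable cost is VC = 81q - 30q^2 + 3q^3, so AVC = VC/q = 81 - 30q + 3q^2 and MC = dTC/dq = 81 - 60q + 9q^2.
The AVC parabola has its vertex at q = 30/6 = 5, where AVC = 81 - 30·5 + 3·5^2 = ¥6.
With P < min AVC (¥3 < ¥6), every unit sold adds to the loss.
The firm minimizes its loss by shutting down and losing only its fixed cost of ¥449.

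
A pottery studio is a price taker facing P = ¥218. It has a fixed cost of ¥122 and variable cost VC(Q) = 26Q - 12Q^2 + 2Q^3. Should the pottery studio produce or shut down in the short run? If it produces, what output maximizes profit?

Produce at Q = 8

Strip out fixed cost: VC = 26Q - 12Q^2 + 2Q^3. Then AVC = 26 - 12Q + 2Q^2 and MC = 26 - 24Q + 6Q^2.
AVC is minimized where dAVC/dQ = -12 + 4Q = 0, at Q = 3; min AVC = 26 - 12·3 + 2·3^2 = ¥8.
P = ¥218 exceeds min AVC = ¥8, so the firm stays open.
Set P = MC: 218 = 26 - 24Q + 6Q^2 → -192 - 24Q + 6Q^2 = 0. The roots are Q = -4 and Q = 8; the profit-maximizing output is on the rising part of MC, so Q* = 8.
Check: AVC at Q = 8 is ¥58 ≤ P, so revenue covers variable cost.
Profit = P·Q − TC = 218·8 − 586 = ¥1158.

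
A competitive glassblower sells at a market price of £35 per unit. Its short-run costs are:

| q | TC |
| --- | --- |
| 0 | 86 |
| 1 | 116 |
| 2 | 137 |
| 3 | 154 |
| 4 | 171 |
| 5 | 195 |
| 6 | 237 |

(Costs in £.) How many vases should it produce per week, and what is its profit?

Profit at each row (π = 35q − TC): q=0: -86; q=1: -81; q=2: -67; q=3: -49; q=4: -31; q=5: -20; q=6: -27.
Profit is maximized at q = 5. AVC there is 109/5 = £21.80 ≤ P, so producing beats shutting down (which would give -£86).

q = 5; profit = -£20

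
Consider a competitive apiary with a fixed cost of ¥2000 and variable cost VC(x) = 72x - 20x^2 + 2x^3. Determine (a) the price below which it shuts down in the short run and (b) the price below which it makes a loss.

Shutdown price = min AVC. AVC = 72 - 20x + 2x^2, with vertex at x = 5 and minimum ¥22.
ATC = 2000/x + 72 - 20x + 2x^2. Setting dATC/dx = −2000/x^2 − 20 + 4x = 0 gives x = 10 (since 4·10^3 − 20·10^2 = 2000).
min ATC = 2000/10 + 72 − 20·10 + 2·10^2 = ¥272. That is the break-even price.
Between these two prices the firm operates at a loss; above ¥272 it earns a profit.

Shutdown price = ¥22; break-even price = ¥272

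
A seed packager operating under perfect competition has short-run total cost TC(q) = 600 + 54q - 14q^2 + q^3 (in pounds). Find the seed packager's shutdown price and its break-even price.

Shutdown price = £5; break-even price = £74

AVC = 54 - 14q + q^2; minimized at q = 7, giving min AVC = £5. That is the shutdown price.
ATC = 600/q + 54 - 14q + q^2. Setting dATC/dq = −600/q^2 − 14 + 2q = 0 gives q = 10 (since 2·10^3 − 14·10^2 = 600).
min ATC = 600/10 + 54 − 14·10 + 10^2 = £74. That is the break-even price.
For £5 ≤ P < £74 the firm produces at a loss; below £5 it shuts down.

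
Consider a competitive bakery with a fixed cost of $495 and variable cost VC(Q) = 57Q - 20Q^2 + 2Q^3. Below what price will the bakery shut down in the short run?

$7 per unit

The firm shuts down when price falls below the minimum of average variable cost. AVC = VC/Q = 57 - 20Q + 2Q^2.
dAVC/dQ = -20 + 4Q = 0 gives Q = 5. min AVC = 57 - 20·5 + 2·5^2 = 7.
For P < $7 the firm produces nothing.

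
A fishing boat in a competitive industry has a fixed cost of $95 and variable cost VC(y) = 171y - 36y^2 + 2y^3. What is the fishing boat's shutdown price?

Short-run supply begins at min AVC. From VC = 171y - 36y^2 + 2y^3, AVC = 171 - 36y + 2y^2.
dAVC/dy = -36 + 4y = 0 gives y = 9. min AVC = 171 - 36·9 + 2·9^2 = 9.
For P < $9 the firm produces nothing.

$9 per unit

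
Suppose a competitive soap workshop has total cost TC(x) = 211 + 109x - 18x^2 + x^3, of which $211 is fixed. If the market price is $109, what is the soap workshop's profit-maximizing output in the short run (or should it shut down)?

From TC, MC = TC'(x) = 109 - 36x + 3x^2 and AVC = VC/x = 109 - 18x + x^2.
AVC is minimized where dAVC/dx = -18 + 2x = 0, at x = 9; min AVC = 109 - 18·9 + 9^2 = $28.
Because $109 ≥ $28, revenue can cover variable cost; the firm operates.
P = MC gives -36x + 3x^2 = 0, with roots 0 and 12. Take the larger (rising MC): x* = 12.
Check: AVC at x = 12 is $37 ≤ P, so revenue covers variable cost.
Profit = P·x − TC = 109·12 − 655 = $653.

Produce at x = 12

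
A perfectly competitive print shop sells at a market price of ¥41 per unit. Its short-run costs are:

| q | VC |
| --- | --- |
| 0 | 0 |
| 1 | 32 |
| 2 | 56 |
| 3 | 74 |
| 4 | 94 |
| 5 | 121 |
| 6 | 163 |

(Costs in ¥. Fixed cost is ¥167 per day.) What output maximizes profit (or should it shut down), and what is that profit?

Profit at each row (π = 41q − TC): q=0: -167; q=1: -158; q=2: -141; q=3: -118; q=4: -97; q=5: -83; q=6: -84.
Profit is maximized at q = 5. AVC there is 121/5 = ¥24.20 ≤ P, so producing beats shutting down (which would give -¥167).

q = 5; profit = -¥83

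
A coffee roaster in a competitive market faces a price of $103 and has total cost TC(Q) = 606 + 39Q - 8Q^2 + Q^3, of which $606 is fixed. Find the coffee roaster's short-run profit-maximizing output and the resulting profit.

Profit = -$94 at Q = 8

AVC = 39 - 8Q + Q^2; min AVC = $23 at Q = 4. Since P = $103 ≥ min AVC, the firm produces.
MC = 39 - 16Q + 3Q^2. Setting P = MC and taking the root on the rising branch gives Q* = 8.
TR = 103·8 = 824. TC = 606 + 312 = 918. Profit = 824 − 918 = -$94.
That loss of $94 beats the $606 the firm would lose by shutting down; producing recovers $512 of fixed cost.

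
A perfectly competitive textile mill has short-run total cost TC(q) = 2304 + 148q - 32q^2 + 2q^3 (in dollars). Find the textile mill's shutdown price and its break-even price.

Shutdown price = min AVC. AVC = 148 - 32q + 2q^2, with vertex at q = 8 and minimum $20.
ATC = 2304/q + 148 - 32q + 2q^2. Setting dATC/dq = −2304/q^2 − 32 + 4q = 0 gives q = 12 (since 4·12^3 − 32·12^2 = 2304).
min ATC = 2304/12 + 148 − 32·12 + 2·12^2 = $244. That is the break-even price.
For $20 ≤ P < $244 the firm produces at a loss; below $20 it shuts down.

Shutdown price = $20; break-even price = $244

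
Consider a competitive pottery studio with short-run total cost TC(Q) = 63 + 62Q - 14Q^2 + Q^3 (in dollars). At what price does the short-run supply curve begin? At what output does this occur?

$13 per unit, at Q = 7

The firm shuts down when price falls below the minimum of average variable cost. AVC = VC/Q = 62 - 14Q + Q^2.
At the minimum of AVC, MC = AVC. MC = 62 - 28Q + 3Q^2; setting MC = AVC gives 2Q^2 - 14Q = 0, so Q = 7. min AVC = 13.
The firm shuts down for any P below $13.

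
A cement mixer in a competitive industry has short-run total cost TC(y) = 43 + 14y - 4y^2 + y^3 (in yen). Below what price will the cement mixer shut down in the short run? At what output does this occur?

Short-run supply begins at min AVC. From VC = 14y - 4y^2 + y^3, AVC = 14 - 4y + y^2.
dAVC/dy = -4 + 2y = 0 gives y = 2. min AVC = 14 - 4·2 + 2^2 = 10.
So the shutdown price is ¥10.

¥10 per unit, at y = 2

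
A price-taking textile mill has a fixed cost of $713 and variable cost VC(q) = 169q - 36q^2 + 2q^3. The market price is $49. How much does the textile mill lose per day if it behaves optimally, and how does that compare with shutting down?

AVC = 169 - 36q + 2q^2 has its minimum $7 at q = 9; price $49 clears that bar, so the firm operates.
MC = 169 - 72q + 6q^2. Setting P = MC and taking the root on the rising branch gives q* = 10.
TR = 49·10 = 490. TC = 713 + 90 = 803. Profit = 490 − 803 = -$313.
That loss of $313 beats the $713 the firm would lose by shutting down; producing recovers $400 of fixed cost.

Profit = -$313 at q = 10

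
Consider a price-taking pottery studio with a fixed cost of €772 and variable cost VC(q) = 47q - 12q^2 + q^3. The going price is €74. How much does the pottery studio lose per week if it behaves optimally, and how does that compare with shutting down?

Profit = -€286 at q = 9

AVC = 47 - 12q + q^2; min AVC = €11 at q = 6. Since P = €74 ≥ min AVC, the firm produces.
MC = 47 - 24q + 3q^2. Setting P = MC and taking the root on the rising branch gives q* = 9.
TR = 74·9 = 666. TC = 772 + 180 = 952. Profit = 666 − 952 = -€286.
Shutting down would mean losing the fixed cost of €772, so operating at a loss of €286 is better by €486.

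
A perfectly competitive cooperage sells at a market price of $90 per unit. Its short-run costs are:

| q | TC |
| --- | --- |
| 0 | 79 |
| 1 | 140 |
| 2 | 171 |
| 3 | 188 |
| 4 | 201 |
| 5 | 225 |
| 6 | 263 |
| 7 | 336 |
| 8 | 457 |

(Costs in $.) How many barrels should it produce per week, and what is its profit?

q = 7; profit = $294

Compute π = P·q − TC at each output: q=0: -79; q=1: -50; q=2: 9; q=3: 82; q=4: 159; q=5: 225; q=6: 277; q=7: 294; q=8: 263.
Profit is maximized at q = 7. AVC there is 257/7 = $36.71 ≤ P, so producing beats shutting down (which would give -$79).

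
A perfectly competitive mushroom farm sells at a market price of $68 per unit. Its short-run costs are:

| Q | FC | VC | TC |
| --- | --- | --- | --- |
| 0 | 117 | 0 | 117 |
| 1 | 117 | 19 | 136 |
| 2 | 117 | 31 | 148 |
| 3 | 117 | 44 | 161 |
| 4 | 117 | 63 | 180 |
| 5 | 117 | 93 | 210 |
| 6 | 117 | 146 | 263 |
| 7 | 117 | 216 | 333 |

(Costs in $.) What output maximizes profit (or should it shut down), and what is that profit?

Tabulate TR − TC: Q=0: -117; Q=1: -68; Q=2: -12; Q=3: 43; Q=4: 92; Q=5: 130; Q=6: 145; Q=7: 143.
Profit is maximized at Q = 6. AVC there is 146/6 = $24.33 ≤ P, so producing beats shutting down (which would give -$117).

Q = 6; profit = $145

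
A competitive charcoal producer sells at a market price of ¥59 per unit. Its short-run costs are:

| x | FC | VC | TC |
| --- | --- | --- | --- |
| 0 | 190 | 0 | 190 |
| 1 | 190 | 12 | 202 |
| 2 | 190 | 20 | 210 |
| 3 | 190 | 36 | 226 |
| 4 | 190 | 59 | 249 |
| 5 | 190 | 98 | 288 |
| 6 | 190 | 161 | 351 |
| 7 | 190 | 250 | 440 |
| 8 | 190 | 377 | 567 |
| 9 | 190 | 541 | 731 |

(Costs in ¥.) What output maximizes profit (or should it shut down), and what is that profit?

Compute π = P·x − TC at each output: x=0: -190; x=1: -143; x=2: -92; x=3: -49; x=4: -13; x=5: 7; x=6: 3; x=7: -27; x=8: -95; x=9: -200.
Profit is maximized at x = 5. AVC there is 98/5 = ¥19.60 ≤ P, so producing beats shutting down (which would give -¥190).

x = 5; profit = ¥7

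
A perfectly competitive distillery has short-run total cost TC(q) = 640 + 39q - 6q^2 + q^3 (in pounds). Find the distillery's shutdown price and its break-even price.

Shutdown price = £30; break-even price = £135

AVC = 39 - 6q + q^2; minimized at q = 3, giving min AVC = £30. That is the shutdown price.
ATC = 640/q + 39 - 6q + q^2. Setting dATC/dq = −640/q^2 − 6 + 2q = 0 gives q = 8 (since 2·8^3 − 6·8^2 = 640).
min ATC = 640/8 + 39 − 6·8 + 8^2 = £135. That is the break-even price.
Between these two prices the firm operates at a loss; above £135 it earns a profit.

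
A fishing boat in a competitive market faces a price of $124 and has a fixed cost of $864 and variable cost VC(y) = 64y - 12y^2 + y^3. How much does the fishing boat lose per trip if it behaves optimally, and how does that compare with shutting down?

Profit = -$64 at y = 10

AVC = 64 - 12y + y^2; min AVC = $28 at y = 6. Since P = $124 ≥ min AVC, the firm produces.
MC = 64 - 24y + 3y^2. Setting P = MC and taking the root on the rising branch gives y* = 10.
TR = 124·10 = 1240. TC = 864 + 440 = 1304. Profit = 1240 − 1304 = -$64.
That loss of $64 beats the $864 the firm would lose by shutting down; producing recovers $800 of fixed cost.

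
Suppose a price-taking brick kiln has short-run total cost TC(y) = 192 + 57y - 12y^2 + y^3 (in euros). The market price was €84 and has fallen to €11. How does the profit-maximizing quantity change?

Output falls from 9 to 0 (the firm shuts down)

AVC = 57 - 12y + y^2, minimized at y = 6 where min AVC = €21. MC = 57 - 24y + 3y^2.
At P = €84 ≥ min AVC, set P = MC on the rising branch: y = 9.
At P = €11 < min AVC = €21, price no longer covers variable cost at any output, so the firm shuts down: y = 0.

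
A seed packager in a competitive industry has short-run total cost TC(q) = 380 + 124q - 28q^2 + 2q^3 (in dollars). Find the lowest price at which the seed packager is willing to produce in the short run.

Short-run supply begins at min AVC. From VC = 124q - 28q^2 + 2q^3, AVC = 124 - 28q + 2q^2.
At the minimum of AVC, MC = AVC. MC = 124 - 56q + 6q^2; setting MC = AVC gives 4q^2 - 28q = 0, so q = 7. min AVC = 26.
So the shutdown price is $26.

$26 per unit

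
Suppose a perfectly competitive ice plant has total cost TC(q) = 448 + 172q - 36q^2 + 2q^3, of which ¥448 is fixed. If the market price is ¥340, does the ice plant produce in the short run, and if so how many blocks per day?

Strip out fixed cost: VC = 172q - 36q^2 + 2q^3. Then AVC = 172 - 36q + 2q^2 and MC = 172 - 72q + 6q^2.
AVC hits its minimum where MC = AVC, at q = 9, giving min AVC = 172 - 36·9 + 2·9^2 = ¥10.
Because ¥340 ≥ ¥10, revenue can cover variable cost; the firm operates.
Set P = MC: 340 = 172 - 72q + 6q^2 → -168 - 72q + 6q^2 = 0. The roots are q = -2 and q = 14; the profit-maximizing output is on the rising part of MC, so q* = 14.
Check: AVC at q = 14 is ¥60 ≤ P, so revenue covers variable cost.
Profit = P·q − TC = 340·14 − 1288 = ¥3472.

Produce at q = 14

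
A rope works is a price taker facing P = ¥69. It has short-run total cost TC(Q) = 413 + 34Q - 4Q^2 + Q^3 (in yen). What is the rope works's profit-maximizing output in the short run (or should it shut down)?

Produce at Q = 5

Variable cost is VC = 34Q - 4Q^2 + Q^3, so AVC = VC/Q = 34 - 4Q + Q^2 and MC = dTC/dQ = 34 - 8Q + 3Q^2.
AVC is minimized where dAVC/dQ = -4 + 2Q = 0, at Q = 2; min AVC = 34 - 4·2 + 2^2 = ¥30.
Because ¥69 ≥ ¥30, revenue can cover variable cost; the firm operates.
Solving P = MC: -35 - 8Q + 3Q^2 = 0 ⇒ Q = -7/3 or 5. On the upward-sloping branch, Q* = 5.
Check: AVC at Q = 5 is ¥39 ≤ P, so revenue covers variable cost.
Profit = P·Q − TC = 69·5 − 608 = -¥263, a loss, but smaller than the ¥413 fixed cost the firm would lose by shutting down.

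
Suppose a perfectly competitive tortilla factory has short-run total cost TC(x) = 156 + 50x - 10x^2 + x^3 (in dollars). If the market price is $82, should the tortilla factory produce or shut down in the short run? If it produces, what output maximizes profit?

From TC, MC = TC'(x) = 50 - 20x + 3x^2 and AVC = VC/x = 50 - 10x + x^2.
AVC is minimized where dAVC/dx = -10 + 2x = 0, at x = 5; min AVC = 50 - 10·5 + 5^2 = $25.
P = $82 exceeds min AVC = $25, so the firm stays open.
Solving P = MC: -32 - 20x + 3x^2 = 0 ⇒ x = -4/3 or 8. On the upward-sloping branch, x* = 8.
Check: AVC at x = 8 is $34 ≤ P, so revenue covers variable cost.
Profit = P·x − TC = 82·8 − 428 = $228.

Produce at x = 8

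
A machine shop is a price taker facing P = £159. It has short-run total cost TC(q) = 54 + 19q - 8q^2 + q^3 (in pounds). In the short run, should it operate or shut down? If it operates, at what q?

Produce at q = 10

From TC, MC = TC'(q) = 19 - 16q + 3q^2 and AVC = VC/q = 19 - 8q + q^2.
AVC is minimized where dAVC/dq = -8 + 2q = 0, at q = 4; min AVC = 19 - 8·4 + 4^2 = £3.
P = £159 exceeds min AVC = £3, so the firm stays open.
P = MC gives -140 - 16q + 3q^2 = 0, with roots -14/3 and 10. Take the larger (rising MC): q* = 10.
Check: AVC at q = 10 is £39 ≤ P, so revenue covers variable cost.
Profit = P·q − TC = 159·10 − 444 = £1146.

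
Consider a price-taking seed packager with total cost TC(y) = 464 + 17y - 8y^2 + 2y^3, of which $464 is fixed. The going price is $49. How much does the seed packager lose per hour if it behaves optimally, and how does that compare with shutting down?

AVC = 17 - 8y + 2y^2; min AVC = $9 at y = 2. Since P = $49 ≥ min AVC, the firm produces.
MC = 17 - 16y + 6y^2. Setting P = MC and taking the root on the rising branch gives y* = 4.
TR = 49·4 = 196. TC = 464 + 68 = 532. Profit = 196 − 532 = -$336.
That loss of $336 beats the $464 the firm would lose by shutting down; producing recovers $128 of fixed cost.

Profit = -$336 at y = 4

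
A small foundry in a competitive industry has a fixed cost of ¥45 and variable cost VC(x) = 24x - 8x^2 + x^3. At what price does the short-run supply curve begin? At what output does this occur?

Short-run supply begins at min AVC. From VC = 24x - 8x^2 + x^3, AVC = 24 - 8x + x^2.
dAVC/dx = -8 + 2x = 0 gives x = 4. min AVC = 24 - 8·4 + 4^2 = 8.
For P < ¥8 the firm produces nothing.

¥8 per unit, at x = 4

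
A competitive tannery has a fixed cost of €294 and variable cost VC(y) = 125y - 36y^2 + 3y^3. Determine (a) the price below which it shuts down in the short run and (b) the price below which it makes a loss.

Shutdown price = €17; break-even price = €62

Shutdown price = min AVC. AVC = 125 - 36y + 3y^2, with vertex at y = 6 and minimum €17.
ATC = 294/y + 125 - 36y + 3y^2. Setting dATC/dy = −294/y^2 − 36 + 6y = 0 gives y = 7 (since 6·7^3 − 36·7^2 = 294).
min ATC = 294/7 + 125 − 36·7 + 3·7^2 = €62. That is the break-even price.
For €17 ≤ P < €62 the firm produces at a loss; below €17 it shuts down.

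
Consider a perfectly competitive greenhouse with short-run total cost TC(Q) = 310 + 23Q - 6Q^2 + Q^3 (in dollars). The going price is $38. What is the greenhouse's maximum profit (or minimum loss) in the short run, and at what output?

Profit = -$210 at Q = 5

AVC = 23 - 6Q + Q^2 has its minimum $14 at Q = 3; price $38 clears that bar, so the firm operates.
MC = 23 - 12Q + 3Q^2. Setting P = MC and taking the root on the rising branch gives Q* = 5.
TR = 38·5 = 190. TC = 310 + 90 = 400. Profit = 190 − 400 = -$210.
That loss of $210 beats the $310 the firm would lose by shutting down; producing recovers $100 of fixed cost.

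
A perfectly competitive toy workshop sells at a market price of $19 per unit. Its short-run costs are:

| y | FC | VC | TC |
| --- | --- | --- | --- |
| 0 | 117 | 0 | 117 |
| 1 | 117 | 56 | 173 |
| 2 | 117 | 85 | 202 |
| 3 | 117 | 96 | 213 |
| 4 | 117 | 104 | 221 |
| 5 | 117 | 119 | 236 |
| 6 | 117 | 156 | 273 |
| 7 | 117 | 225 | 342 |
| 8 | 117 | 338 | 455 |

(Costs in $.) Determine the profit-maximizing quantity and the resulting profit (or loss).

y = 0 (shut down); profit = -$117

Tabulate TR − TC: y=0: -117; y=1: -154; y=2: -164; y=3: -156; y=4: -145; y=5: -141; y=6: -159; y=7: -209; y=8: -303.
Profit is highest at y = 0. Equivalently, the lowest AVC in the table is 119/5 ≈ $23.80 at y = 5, and P = $19 falls below it — price never covers variable cost, so the firm shuts down and loses only its fixed cost.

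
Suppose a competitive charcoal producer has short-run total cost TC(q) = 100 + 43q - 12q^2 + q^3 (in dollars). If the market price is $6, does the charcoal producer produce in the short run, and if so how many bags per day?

Strip out fixed cost: VC = 43q - 12q^2 + q^3. Then AVC = 43 - 12q + q^2 and MC = 43 - 24q + 3q^2.
The AVC parabola has its vertex at q = 12/2 = 6, where AVC = 43 - 12·6 + 6^2 = $7.
P = $6 lies below min AVC = $7; no output level covers variable cost.
Best response: produce nothing and absorb the $100 fixed cost.

Shut down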